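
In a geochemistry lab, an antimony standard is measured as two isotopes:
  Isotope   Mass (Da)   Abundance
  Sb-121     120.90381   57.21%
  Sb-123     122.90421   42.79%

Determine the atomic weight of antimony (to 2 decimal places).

Ar = Σ fᵢ·mᵢ = 0.5721 × 120.90381 + 0.4279 × 122.90421
= 69.169070 + 52.590711 = 121.759781 Da

121.76 Da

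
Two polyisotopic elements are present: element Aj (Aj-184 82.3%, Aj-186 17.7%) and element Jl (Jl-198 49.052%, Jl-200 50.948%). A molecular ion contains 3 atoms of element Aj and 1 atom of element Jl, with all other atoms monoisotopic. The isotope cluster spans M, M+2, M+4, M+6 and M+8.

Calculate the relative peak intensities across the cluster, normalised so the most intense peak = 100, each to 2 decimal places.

59.39 : 100.00 : 48.04 : 9.15 : 0.61

Element Aj pattern (n=3): 0.55744177 : 0.3596617 : 0.0773513 : 0.00554523
Element Jl pattern (n=1): 0.49052 : 0.50948
Convolve the two distributions (both contribute in 2-u steps):
  M: 0.55744177×0.49052 = 0.273436
  M+2: 0.55744177×0.50948 + 0.3596617×0.49052 = 0.460427
  M+4: 0.3596617×0.50948 + 0.0773513×0.49052 = 0.221183
  M+6: 0.0773513×0.50948 + 0.00554523×0.49052 = 0.042129
  M+8: 0.00554523×0.50948 = 0.002825
Scale to base peak (0.460427) = 100: 59.39 : 100.00 : 48.04 : 9.15 : 0.61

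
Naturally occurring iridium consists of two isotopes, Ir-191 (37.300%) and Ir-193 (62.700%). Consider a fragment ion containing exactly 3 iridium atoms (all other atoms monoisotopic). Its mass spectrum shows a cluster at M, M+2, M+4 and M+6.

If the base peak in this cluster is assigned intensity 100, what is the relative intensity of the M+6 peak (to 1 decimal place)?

(0.37300 + 0.62700)^3 gives M 0.0519, M+2 0.2617, M+4 0.4399, M+6 0.2465; the largest is M+4.
P(M+4) = C(3,2) × 0.37300^1 × 0.62700^2 = 3 × 0.3730 × 0.393129 = 0.439911 (base)
P(M+6) = C(3,3) × 0.37300^0 × 0.62700^3 = 1 × 1.0000 × 0.24649188 = 0.246492
Relative intensity = 0.246492 / 0.439911 × 100 = 56.0

56.0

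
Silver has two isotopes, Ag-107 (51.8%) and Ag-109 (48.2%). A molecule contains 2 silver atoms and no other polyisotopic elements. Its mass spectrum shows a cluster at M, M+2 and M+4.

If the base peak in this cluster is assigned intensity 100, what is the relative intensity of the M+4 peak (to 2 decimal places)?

Binomial terms of (0.518 + 0.482)^2: M 0.2683, M+2 0.4994, M+4 0.2323 → M+2 is the base peak.
P(M+2) = C(2,1) × 0.518^1 × 0.482^1 = 2 × 0.5180 × 0.4820 = 0.499352 (base)
P(M+4) = C(2,2) × 0.518^0 × 0.482^2 = 1 × 1.0000 × 0.232324 = 0.232324
Relative intensity = 0.232324 / 0.499352 × 100 = 46.53

46.53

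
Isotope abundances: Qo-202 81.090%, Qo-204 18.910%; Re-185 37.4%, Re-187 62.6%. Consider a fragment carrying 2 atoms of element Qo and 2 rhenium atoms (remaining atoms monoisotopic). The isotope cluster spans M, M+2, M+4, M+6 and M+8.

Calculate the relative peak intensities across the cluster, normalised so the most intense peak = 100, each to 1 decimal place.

Element Qo pattern (n=2): 0.65755881 : 0.30668238 : 0.03575881
Rhenium pattern (n=2): 0.139876 : 0.468248 : 0.391876
Convolve the two distributions (both contribute in 2-u steps):
  M: 0.65755881×0.139876 = 0.091977
  M+2: 0.65755881×0.468248 + 0.30668238×0.139876 = 0.350798
  M+4: 0.65755881×0.391876 + 0.30668238×0.468248 + 0.03575881×0.139876 = 0.406287
  M+6: 0.30668238×0.391876 + 0.03575881×0.468248 = 0.136925
  M+8: 0.03575881×0.391876 = 0.014013
Scale to base peak (0.406287) = 100: 22.6 : 86.3 : 100.0 : 33.7 : 3.4

22.6 : 86.3 : 100.0 : 33.7 : 3.4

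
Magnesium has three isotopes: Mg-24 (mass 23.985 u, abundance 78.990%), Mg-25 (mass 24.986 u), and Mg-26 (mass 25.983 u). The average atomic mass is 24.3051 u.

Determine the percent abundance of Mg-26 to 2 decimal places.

Let x and y be the fractions of Mg-25 and Mg-26. Then x + y = 1 − 0.78990 = 0.21010 and 24.986x + 25.983y = 24.3051 − 0.78990×23.985 = 5.3593485.
Substituting: 24.986x + 25.983(0.21010 − x) = 5.3593485
(24.986 − 25.983)x = -0.0996798  ⇒  x = 0.09998, y = 0.11012
Mg-25: 10.00%, Mg-26: 11.01%.

11.01%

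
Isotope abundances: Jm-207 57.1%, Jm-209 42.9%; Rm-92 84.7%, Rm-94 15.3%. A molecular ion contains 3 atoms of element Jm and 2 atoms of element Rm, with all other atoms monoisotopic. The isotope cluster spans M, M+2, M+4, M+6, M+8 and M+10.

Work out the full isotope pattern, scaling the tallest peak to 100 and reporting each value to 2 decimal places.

Element Jm pattern (n=3): 0.18616941 : 0.41961477 : 0.31526223 : 0.07895359
Element Rm pattern (n=2): 0.717409 : 0.259182 : 0.023409
Convolve the two distributions (both contribute in 2-u steps):
  M: 0.18616941×0.717409 = 0.133560
  M+2: 0.18616941×0.259182 + 0.41961477×0.717409 = 0.349287
  M+4: 0.18616941×0.023409 + 0.41961477×0.259182 + 0.31526223×0.717409 = 0.339287
  M+6: 0.41961477×0.023409 + 0.31526223×0.259182 + 0.07895359×0.717409 = 0.148175
  M+8: 0.31526223×0.023409 + 0.07895359×0.259182 = 0.027843
  M+10: 0.07895359×0.023409 = 0.001848
Scale to base peak (0.349287) = 100: 38.24 : 100.00 : 97.14 : 42.42 : 7.97 : 0.53

38.24 : 100.00 : 97.14 : 42.42 : 7.97 : 0.53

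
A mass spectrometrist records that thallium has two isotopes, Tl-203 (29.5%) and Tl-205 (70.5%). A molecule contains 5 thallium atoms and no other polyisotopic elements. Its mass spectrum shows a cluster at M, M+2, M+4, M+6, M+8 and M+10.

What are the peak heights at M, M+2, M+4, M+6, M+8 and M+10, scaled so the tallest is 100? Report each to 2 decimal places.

0.61 : 7.33 : 35.02 : 83.69 : 100.00 : 47.80

The 5 Tl atoms are independent, so intensities follow the terms of (0.295 + 0.705)^5.
P(M) = 0.295^5 = 0.002234
P(M+2) = 5 × 0.295^4 × 0.705^1 = 0.026696
P(M+4) = 10 × 0.295^3 × 0.705^2 = 0.127598
P(M+6) = 10 × 0.295^2 × 0.705^3 = 0.304938
P(M+8) = 5 × 0.295^1 × 0.705^4 = 0.364375
P(M+10) = 0.705^5 = 0.174159
The M+8 peak is largest (0.364375); scaling to 100 gives 0.61 : 7.33 : 35.02 : 83.69 : 100.00 : 47.80.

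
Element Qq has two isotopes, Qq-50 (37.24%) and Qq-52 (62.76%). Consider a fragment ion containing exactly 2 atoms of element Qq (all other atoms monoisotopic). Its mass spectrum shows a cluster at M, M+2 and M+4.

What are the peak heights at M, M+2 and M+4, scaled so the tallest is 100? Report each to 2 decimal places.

Each Qq atom is independently Qq-50 (p = 0.3724) or Qq-52 (q = 0.6276); the cluster is the binomial expansion (p + q)^2.
P(M) = 0.3724^2 = 0.138682
P(M+2) = 2 × 0.3724^1 × 0.6276^1 = 0.467436
P(M+4) = 0.6276^2 = 0.393882
The M+2 peak is largest (0.467436); scaling to 100 gives 29.67 : 100.00 : 84.26.

29.67 : 100.00 : 84.26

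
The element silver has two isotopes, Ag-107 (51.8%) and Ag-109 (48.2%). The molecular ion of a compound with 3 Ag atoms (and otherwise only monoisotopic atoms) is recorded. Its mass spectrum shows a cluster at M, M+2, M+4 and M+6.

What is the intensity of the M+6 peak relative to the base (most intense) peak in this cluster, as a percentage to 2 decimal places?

28.86%

(0.518 + 0.482)^3 gives M 0.1390, M+2 0.3880, M+4 0.3610, M+6 0.1120; the largest is M+2.
P(M+2) = C(3,1) × 0.518^2 × 0.482^1 = 3 × 0.268324 × 0.4820 = 0.387997 (base)
P(M+6) = C(3,3) × 0.518^0 × 0.482^3 = 1 × 1.0000 × 0.11198017 = 0.111980
Relative intensity = 0.111980 / 0.387997 × 100 = 28.86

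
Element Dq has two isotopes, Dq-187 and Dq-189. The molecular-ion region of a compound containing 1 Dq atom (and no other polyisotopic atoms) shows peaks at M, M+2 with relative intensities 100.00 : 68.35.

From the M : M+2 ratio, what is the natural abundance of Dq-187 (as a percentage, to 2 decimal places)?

Let p = fractional abundance of Dq-187. I(M+2)/I(M) = [C(1,1)·p^0·(1−p)] / p^1 = 1·(1−p)/p = 68.35/100.00 = 0.6835
(1−p)/p = 0.6835/1 = 0.6835  ⇒  p = 1/(1 + 0.6835) = 0.5940
Dq-187: 59.40%, Dq-189: 40.60%.

59.40%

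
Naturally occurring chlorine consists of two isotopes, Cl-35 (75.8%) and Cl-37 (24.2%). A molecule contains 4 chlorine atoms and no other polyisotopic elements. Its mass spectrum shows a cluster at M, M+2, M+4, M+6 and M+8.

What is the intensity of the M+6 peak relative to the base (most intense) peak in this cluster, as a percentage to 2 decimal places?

10.19%

(0.758 + 0.242)^4 gives M 0.3301, M+2 0.4216, M+4 0.2019, M+6 0.0430, M+8 0.0034; the largest is M+2.
P(M+2) = C(4,1) × 0.758^3 × 0.242^1 = 4 × 0.43551951 × 0.2420 = 0.421583 (base)
P(M+6) = C(4,3) × 0.758^1 × 0.242^3 = 4 × 0.7580 × 0.01417249 = 0.042971
Relative intensity = 0.042971 / 0.421583 × 100 = 10.19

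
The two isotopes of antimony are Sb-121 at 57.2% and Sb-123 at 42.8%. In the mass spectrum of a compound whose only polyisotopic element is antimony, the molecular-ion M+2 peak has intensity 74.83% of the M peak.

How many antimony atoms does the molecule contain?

1

With n Sb atoms, P(M+2)/P(M) = C(n,1)·p^(n−1)q / p^n = n·q/p = n · 0.428/0.572.
n = 0.7483 × 0.572/0.428 = 1.00 ≈ 1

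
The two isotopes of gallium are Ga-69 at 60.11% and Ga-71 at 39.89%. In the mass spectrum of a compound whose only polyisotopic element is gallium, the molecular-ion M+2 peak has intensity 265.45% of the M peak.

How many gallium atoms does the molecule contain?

4

For n independent Ga atoms, I(M+2)/I(M) = n · (abundance Ga-71) / (abundance Ga-69) = n · 0.3989/0.6011.
n = 2.6545 × 0.6011/0.3989 = 4.00 ≈ 4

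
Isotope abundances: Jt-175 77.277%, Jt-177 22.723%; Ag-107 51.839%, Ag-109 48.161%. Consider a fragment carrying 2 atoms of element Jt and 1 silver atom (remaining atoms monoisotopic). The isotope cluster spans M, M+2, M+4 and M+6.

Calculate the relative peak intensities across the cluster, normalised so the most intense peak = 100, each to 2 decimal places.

65.91 : 100.00 : 41.71 : 5.29

Element Jt pattern (n=2): 0.59717347 : 0.35119305 : 0.05163347
Silver pattern (n=1): 0.51839 : 0.48161
Convolve the two distributions (both contribute in 2-u steps):
  M: 0.59717347×0.51839 = 0.309569
  M+2: 0.59717347×0.48161 + 0.35119305×0.51839 = 0.469660
  M+4: 0.35119305×0.48161 + 0.05163347×0.51839 = 0.195904
  M+6: 0.05163347×0.48161 = 0.024867
Scale to base peak (0.469660) = 100: 65.91 : 100.00 : 41.71 : 5.29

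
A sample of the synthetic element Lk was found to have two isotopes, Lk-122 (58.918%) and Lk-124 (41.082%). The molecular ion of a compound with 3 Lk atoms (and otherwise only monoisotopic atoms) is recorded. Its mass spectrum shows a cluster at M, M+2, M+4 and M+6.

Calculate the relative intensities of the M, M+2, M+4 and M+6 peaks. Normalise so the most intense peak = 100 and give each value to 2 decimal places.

47.81 : 100.00 : 69.73 : 16.21

Each Lk atom is independently Lk-122 (p = 0.58918) or Lk-124 (q = 0.41082); the cluster is the binomial expansion (p + q)^3.
P(M) = 0.58918^3 = 0.204524
P(M+2) = 3 × 0.58918^2 × 0.41082^1 = 0.427828
P(M+4) = 3 × 0.58918^1 × 0.41082^2 = 0.298313
P(M+6) = 0.41082^3 = 0.069335
The M+2 peak is largest (0.427828); scaling to 100 gives 47.81 : 100.00 : 69.73 : 16.21.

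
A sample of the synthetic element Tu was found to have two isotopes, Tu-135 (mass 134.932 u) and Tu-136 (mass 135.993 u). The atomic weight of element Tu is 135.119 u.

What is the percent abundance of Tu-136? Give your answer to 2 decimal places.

With x = fraction of Tu-135 (so Tu-136 is 1 − x):
134.932·x + 135.993·(1 − x) = 135.119
(134.932 − 135.993)·x = 135.119 − 135.993
x = -0.874 / -1.061 = 0.82375 → 82.38% Tu-135, 17.62% Tu-136.

17.62%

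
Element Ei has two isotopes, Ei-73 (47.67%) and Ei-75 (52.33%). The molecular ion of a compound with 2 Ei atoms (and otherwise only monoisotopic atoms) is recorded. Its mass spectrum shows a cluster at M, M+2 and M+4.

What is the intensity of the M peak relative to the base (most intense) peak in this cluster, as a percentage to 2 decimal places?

Binomial terms of (0.4767 + 0.5233)^2: M 0.2272, M+2 0.4989, M+4 0.2738 → M+2 is the base peak.
P(M+2) = C(2,1) × 0.4767^1 × 0.5233^1 = 2 × 0.4767 × 0.5233 = 0.498914 (base)
P(M) = C(2,0) × 0.4767^2 × 0.5233^0 = 1 × 0.22724289 × 1.0000 = 0.227243
Relative intensity = 0.227243 / 0.498914 × 100 = 45.55

45.55%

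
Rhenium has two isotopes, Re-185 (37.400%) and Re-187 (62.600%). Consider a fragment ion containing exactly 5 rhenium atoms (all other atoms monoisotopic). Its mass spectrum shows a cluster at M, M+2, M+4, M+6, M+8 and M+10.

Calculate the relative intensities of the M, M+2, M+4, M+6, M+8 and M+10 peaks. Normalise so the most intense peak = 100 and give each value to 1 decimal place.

Expanding (0.37400 + 0.62600)^5:
P(M) = 0.37400^5 = 0.007317
P(M+2) = 5 × 0.37400^4 × 0.62600^1 = 0.061239
P(M+4) = 10 × 0.37400^3 × 0.62600^2 = 0.205005
P(M+6) = 10 × 0.37400^2 × 0.62600^3 = 0.343136
P(M+8) = 5 × 0.37400^1 × 0.62600^4 = 0.287170
P(M+10) = 0.62600^5 = 0.096133
The M+6 peak is largest (0.343136); scaling to 100 gives 2.1 : 17.8 : 59.7 : 100.0 : 83.7 : 28.0.

2.1 : 17.8 : 59.7 : 100.0 : 83.7 : 28.0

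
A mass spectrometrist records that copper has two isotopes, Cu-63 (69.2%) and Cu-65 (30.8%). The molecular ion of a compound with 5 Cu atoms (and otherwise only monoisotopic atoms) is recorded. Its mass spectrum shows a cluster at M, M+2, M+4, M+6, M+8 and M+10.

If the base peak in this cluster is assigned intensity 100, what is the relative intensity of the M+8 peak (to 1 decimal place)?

8.8

Binomial terms of (0.692 + 0.308)^5: M 0.1587, M+2 0.3531, M+4 0.3144, M+6 0.1399, M+8 0.0311, M+10 0.0028 → M+2 is the base peak.
P(M+2) = C(5,1) × 0.692^4 × 0.308^1 = 5 × 0.22931073 × 0.3080 = 0.353139 (base)
P(M+8) = C(5,4) × 0.692^1 × 0.308^4 = 5 × 0.6920 × 0.00899918 = 0.031137
Relative intensity = 0.031137 / 0.353139 × 100 = 8.8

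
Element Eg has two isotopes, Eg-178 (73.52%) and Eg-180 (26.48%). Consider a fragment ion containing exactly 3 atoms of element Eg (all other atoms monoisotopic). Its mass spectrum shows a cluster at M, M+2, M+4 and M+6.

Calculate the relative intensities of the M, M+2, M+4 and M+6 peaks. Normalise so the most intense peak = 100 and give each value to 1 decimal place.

Expanding (0.7352 + 0.2648)^3:
P(M) = 0.7352^3 = 0.397390
P(M+2) = 3 × 0.7352^2 × 0.2648^1 = 0.429388
P(M+4) = 3 × 0.7352^1 × 0.2648^2 = 0.154655
P(M+6) = 0.2648^3 = 0.018568
The M+2 peak is largest (0.429388); scaling to 100 gives 92.5 : 100.0 : 36.0 : 4.3.

92.5 : 100.0 : 36.0 : 4.3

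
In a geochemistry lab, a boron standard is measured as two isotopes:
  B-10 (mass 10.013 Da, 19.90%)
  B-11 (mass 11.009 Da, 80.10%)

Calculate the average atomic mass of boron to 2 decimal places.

10.81 Da

Weight each isotope mass by its fractional abundance: 0.1990 × 10.013 + 0.8010 × 11.009
= 1.9926 + 8.8182 = 10.8108 Da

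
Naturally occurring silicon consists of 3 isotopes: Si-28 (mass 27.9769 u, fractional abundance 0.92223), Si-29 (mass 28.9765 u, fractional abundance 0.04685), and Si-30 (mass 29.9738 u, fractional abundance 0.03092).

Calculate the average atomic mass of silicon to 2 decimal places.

Weight each isotope mass by its fractional abundance: 0.92223 × 27.9769 + 0.04685 × 28.9765 + 0.03092 × 29.9738
= 25.80114 + 1.35755 + 0.92679 = 28.08548 u

28.09 u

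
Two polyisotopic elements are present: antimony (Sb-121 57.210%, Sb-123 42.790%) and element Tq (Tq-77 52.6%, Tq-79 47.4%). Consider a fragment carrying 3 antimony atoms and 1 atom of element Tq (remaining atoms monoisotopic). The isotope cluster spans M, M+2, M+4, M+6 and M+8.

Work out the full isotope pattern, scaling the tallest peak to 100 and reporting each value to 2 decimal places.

27.02 : 84.99 : 100.00 : 52.18 : 10.19

Antimony pattern (n=3): 0.18724742 : 0.42015297 : 0.3142518 : 0.07834781
Element Tq pattern (n=1): 0.5260 : 0.4740
Convolve the two distributions (both contribute in 2-u steps):
  M: 0.18724742×0.5260 = 0.098492
  M+2: 0.18724742×0.4740 + 0.42015297×0.5260 = 0.309756
  M+4: 0.42015297×0.4740 + 0.3142518×0.5260 = 0.364449
  M+6: 0.3142518×0.4740 + 0.07834781×0.5260 = 0.190166
  M+8: 0.07834781×0.4740 = 0.037137
Scale to base peak (0.364449) = 100: 27.02 : 84.99 : 100.00 : 52.18 : 10.19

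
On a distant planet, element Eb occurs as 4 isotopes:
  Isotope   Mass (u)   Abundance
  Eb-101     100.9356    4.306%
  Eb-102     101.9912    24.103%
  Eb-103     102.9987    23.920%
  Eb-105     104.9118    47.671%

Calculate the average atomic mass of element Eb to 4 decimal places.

Weight each isotope mass by its fractional abundance: 0.04306 × 100.9356 + 0.24103 × 101.9912 + 0.23920 × 102.9987 + 0.47671 × 104.9118
= 4.34629 + 24.58294 + 24.63729 + 50.01250 = 103.57902 u

103.5790 u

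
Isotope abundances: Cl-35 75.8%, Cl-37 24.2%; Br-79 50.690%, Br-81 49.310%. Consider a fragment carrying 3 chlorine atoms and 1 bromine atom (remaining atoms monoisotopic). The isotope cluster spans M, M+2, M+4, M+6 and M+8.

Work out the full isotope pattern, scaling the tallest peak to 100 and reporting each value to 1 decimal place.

Chlorine pattern (n=3): 0.43551951 : 0.41713346 : 0.13317454 : 0.01417249
Bromine pattern (n=1): 0.5069 : 0.4931
Convolve the two distributions (both contribute in 2-u steps):
  M: 0.43551951×0.5069 = 0.220765
  M+2: 0.43551951×0.4931 + 0.41713346×0.5069 = 0.426200
  M+4: 0.41713346×0.4931 + 0.13317454×0.5069 = 0.273195
  M+6: 0.13317454×0.4931 + 0.01417249×0.5069 = 0.072852
  M+8: 0.01417249×0.4931 = 0.006988
Scale to base peak (0.426200) = 100: 51.8 : 100.0 : 64.1 : 17.1 : 1.6

51.8 : 100.0 : 64.1 : 17.1 : 1.6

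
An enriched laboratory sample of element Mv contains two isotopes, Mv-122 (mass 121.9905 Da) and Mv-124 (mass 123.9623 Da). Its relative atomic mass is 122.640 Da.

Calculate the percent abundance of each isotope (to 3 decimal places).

Writing the weighted mean with unknown fraction x of Mv-122:
121.9905·x + 123.9623·(1 − x) = 122.640
(121.9905 − 123.9623)·x = 122.640 − 123.9623
x = -1.3223 / -1.9718 = 0.67061 → 67.061% Mv-122, 32.939% Mv-124.

Mv-122: 67.061%, Mv-124: 32.939%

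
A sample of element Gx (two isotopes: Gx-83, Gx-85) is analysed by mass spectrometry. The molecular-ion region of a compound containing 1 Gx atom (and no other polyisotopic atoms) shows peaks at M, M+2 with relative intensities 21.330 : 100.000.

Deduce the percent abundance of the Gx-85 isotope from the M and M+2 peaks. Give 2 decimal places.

Write p for the Gx-83 fraction. I(M+2)/I(M) = [C(1,1)·p^0·(1−p)] / p^1 = 1·(1−p)/p = 100.000/21.330 = 4.6882
(1−p)/p = 4.6882/1 = 4.6882  ⇒  p = 1/(1 + 4.6882) = 0.1758
Gx-83: 17.58%, Gx-85: 82.42%.

82.42%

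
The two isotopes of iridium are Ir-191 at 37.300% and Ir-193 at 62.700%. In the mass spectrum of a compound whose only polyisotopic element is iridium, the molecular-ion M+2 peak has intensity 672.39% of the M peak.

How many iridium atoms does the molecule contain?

The M+2/M ratio from n Ir atoms is n · q/p = n · 0.62700/0.37300.
n = 6.7239 × 0.37300/0.62700 = 4.00 ≈ 4

4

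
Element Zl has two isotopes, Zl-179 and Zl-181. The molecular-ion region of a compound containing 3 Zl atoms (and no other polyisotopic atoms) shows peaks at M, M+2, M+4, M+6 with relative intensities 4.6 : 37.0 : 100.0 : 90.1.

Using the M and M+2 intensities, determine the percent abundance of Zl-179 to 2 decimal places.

Write p for the Zl-179 fraction. I(M+2)/I(M) = [C(3,1)·p^2·(1−p)] / p^3 = 3·(1−p)/p = 37.0/4.6 = 8.0435
(1−p)/p = 8.0435/3 = 2.6812  ⇒  p = 1/(1 + 2.6812) = 0.2717
Zl-179: 27.17%, Zl-181: 72.83%.

27.17%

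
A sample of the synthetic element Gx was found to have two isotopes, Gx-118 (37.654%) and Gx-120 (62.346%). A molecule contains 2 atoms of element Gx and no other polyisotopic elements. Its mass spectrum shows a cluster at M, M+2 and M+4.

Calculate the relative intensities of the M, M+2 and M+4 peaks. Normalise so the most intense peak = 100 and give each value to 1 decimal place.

Each Gx atom is independently Gx-118 (p = 0.37654) or Gx-120 (q = 0.62346); the cluster is the binomial expansion (p + q)^2.
P(M) = 0.37654^2 = 0.141782
P(M+2) = 2 × 0.37654^1 × 0.62346^1 = 0.469515
P(M+4) = 0.62346^2 = 0.388702
The M+2 peak is largest (0.469515); scaling to 100 gives 30.2 : 100.0 : 82.8.

30.2 : 100.0 : 82.8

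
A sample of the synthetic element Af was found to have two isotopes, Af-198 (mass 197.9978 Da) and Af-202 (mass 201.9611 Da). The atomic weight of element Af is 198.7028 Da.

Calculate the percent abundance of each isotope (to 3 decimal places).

With x = fraction of Af-198 (so Af-202 is 1 − x):
197.9978·x + 201.9611·(1 − x) = 198.7028
(197.9978 − 201.9611)·x = 198.7028 − 201.9611
x = -3.2583 / -3.9633 = 0.82212 → 82.212% Af-198, 17.788% Af-202.

Af-198: 82.212%, Af-202: 17.788%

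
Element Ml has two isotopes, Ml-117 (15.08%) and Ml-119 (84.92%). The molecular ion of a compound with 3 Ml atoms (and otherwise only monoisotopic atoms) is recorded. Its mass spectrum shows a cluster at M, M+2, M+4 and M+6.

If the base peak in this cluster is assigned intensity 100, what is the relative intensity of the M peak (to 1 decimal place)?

(0.1508 + 0.8492)^3 gives M 0.0034, M+2 0.0579, M+4 0.3262, M+6 0.6124; the largest is M+6.
P(M+6) = C(3,3) × 0.1508^0 × 0.8492^3 = 1 × 1.0000 × 0.61239263 = 0.612393 (base)
P(M) = C(3,0) × 0.1508^3 × 0.8492^0 = 1 × 0.00342929 × 1.0000 = 0.003429
Relative intensity = 0.003429 / 0.612393 × 100 = 0.6

0.6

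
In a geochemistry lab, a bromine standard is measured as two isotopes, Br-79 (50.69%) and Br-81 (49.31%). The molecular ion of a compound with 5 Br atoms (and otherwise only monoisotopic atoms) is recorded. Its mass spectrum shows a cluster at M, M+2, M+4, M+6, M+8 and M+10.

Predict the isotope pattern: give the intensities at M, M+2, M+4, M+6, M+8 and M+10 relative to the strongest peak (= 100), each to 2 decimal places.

10.57 : 51.40 : 100.00 : 97.28 : 47.31 : 9.21

The 5 Br atoms are independent, so intensities follow the terms of (0.5069 + 0.4931)^5.
P(M) = 0.5069^5 = 0.033467
P(M+2) = 5 × 0.5069^4 × 0.4931^1 = 0.162777
P(M+4) = 10 × 0.5069^3 × 0.4931^2 = 0.316692
P(M+6) = 10 × 0.5069^2 × 0.4931^3 = 0.308070
P(M+8) = 5 × 0.5069^1 × 0.4931^4 = 0.149842
P(M+10) = 0.4931^5 = 0.029152
The M+4 peak is largest (0.316692); scaling to 100 gives 10.57 : 51.40 : 100.00 : 97.28 : 47.31 : 9.21.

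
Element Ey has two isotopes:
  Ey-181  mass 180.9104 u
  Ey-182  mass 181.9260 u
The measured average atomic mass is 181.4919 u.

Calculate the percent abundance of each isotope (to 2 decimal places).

Let x be the fractional abundance of Ey-181; then Ey-182 has abundance 1 − x.
180.9104·x + 181.9260·(1 − x) = 181.4919
(180.9104 − 181.9260)·x = 181.4919 − 181.9260
x = -0.4341 / -1.0156 = 0.42743 → 42.74% Ey-181, 57.26% Ey-182.

Ey-181: 42.74%, Ey-182: 57.26%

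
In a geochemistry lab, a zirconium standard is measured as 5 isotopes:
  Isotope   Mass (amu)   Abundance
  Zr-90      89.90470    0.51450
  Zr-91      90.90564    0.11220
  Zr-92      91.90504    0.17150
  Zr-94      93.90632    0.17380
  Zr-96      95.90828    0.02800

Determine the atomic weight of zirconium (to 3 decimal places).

91.224 amu

Ar = Σ fᵢ·mᵢ = 0.51450 × 89.90470 + 0.11220 × 90.90564 + 0.17150 × 91.90504 + 0.17380 × 93.90632 + 0.02800 × 95.90828
= 46.255968 + 10.199613 + 15.761714 + 16.320918 + 2.685432 = 91.223645 amu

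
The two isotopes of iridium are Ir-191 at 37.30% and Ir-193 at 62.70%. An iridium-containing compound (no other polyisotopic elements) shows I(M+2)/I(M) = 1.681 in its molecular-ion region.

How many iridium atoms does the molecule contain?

The M+2/M ratio from n Ir atoms is n · q/p = n · 0.6270/0.3730.
n = 1.681 × 0.3730/0.6270 = 1.00 ≈ 1

1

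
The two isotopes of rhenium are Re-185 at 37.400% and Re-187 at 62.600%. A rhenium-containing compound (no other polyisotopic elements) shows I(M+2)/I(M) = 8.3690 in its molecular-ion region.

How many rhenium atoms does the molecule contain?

5

With n Re atoms, P(M+2)/P(M) = C(n,1)·p^(n−1)q / p^n = n·q/p = n · 0.62600/0.37400.
n = 8.3690 × 0.37400/0.62600 = 5.00 ≈ 5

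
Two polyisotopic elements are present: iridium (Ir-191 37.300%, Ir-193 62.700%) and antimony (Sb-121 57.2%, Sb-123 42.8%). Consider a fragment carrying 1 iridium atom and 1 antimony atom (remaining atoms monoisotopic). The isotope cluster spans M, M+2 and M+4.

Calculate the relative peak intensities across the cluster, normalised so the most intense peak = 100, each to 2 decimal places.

Iridium pattern (n=1): 0.3730 : 0.6270
Antimony pattern (n=1): 0.5720 : 0.4280
Convolve the two distributions (both contribute in 2-u steps):
  M: 0.3730×0.5720 = 0.213356
  M+2: 0.3730×0.4280 + 0.6270×0.5720 = 0.518288
  M+4: 0.6270×0.4280 = 0.268356
Scale to base peak (0.518288) = 100: 41.17 : 100.00 : 51.78

41.17 : 100.00 : 51.78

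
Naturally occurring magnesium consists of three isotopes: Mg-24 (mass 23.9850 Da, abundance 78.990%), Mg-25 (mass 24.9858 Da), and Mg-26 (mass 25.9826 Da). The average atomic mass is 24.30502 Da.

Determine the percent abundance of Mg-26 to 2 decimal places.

11.01%

The remaining 21.010% is split between Mg-25 (fraction x) and Mg-26 (fraction 0.21010 − x).
Substituting: 24.9858x + 25.9826(0.21010 − x) = 5.3592685
(24.9858 − 25.9826)x = -0.09967576  ⇒  x = 0.10000, y = 0.11010
Mg-25: 10.00%, Mg-26: 11.01%.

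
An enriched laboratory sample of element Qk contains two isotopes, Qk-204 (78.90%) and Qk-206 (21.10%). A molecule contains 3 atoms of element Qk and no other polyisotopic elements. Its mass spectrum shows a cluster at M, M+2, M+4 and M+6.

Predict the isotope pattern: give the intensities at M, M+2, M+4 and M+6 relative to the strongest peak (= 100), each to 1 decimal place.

100.0 : 80.2 : 21.5 : 1.9

Expanding (0.7890 + 0.2110)^3:
P(M) = 0.7890^3 = 0.491169
P(M+2) = 3 × 0.7890^2 × 0.2110^1 = 0.394056
P(M+4) = 3 × 0.7890^1 × 0.2110^2 = 0.105381
P(M+6) = 0.2110^3 = 0.009394
The M peak is largest (0.491169); scaling to 100 gives 100.0 : 80.2 : 21.5 : 1.9.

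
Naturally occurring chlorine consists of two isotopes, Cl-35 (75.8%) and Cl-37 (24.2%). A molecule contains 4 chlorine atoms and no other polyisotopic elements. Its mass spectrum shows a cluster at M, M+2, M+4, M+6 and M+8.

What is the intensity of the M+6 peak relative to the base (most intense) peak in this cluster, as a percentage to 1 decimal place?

10.2%

(0.758 + 0.242)^4 gives M 0.3301, M+2 0.4216, M+4 0.2019, M+6 0.0430, M+8 0.0034; the largest is M+2.
P(M+2) = C(4,1) × 0.758^3 × 0.242^1 = 4 × 0.43551951 × 0.2420 = 0.421583 (base)
P(M+6) = C(4,3) × 0.758^1 × 0.242^3 = 4 × 0.7580 × 0.01417249 = 0.042971
Relative intensity = 0.042971 / 0.421583 × 100 = 10.2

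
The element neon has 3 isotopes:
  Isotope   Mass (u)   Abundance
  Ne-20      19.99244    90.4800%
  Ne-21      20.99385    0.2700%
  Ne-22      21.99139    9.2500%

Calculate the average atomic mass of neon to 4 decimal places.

Average mass = Σ (abundance × isotope mass) = 0.904800 × 19.99244 + 0.002700 × 20.99385 + 0.092500 × 21.99139
= 18.089160 + 0.056683 + 2.034204 = 20.180047 u

20.1800 u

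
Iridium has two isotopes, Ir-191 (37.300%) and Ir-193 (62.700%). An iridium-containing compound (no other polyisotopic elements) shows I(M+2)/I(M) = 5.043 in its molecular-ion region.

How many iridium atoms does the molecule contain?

For n independent Ir atoms, I(M+2)/I(M) = n · (abundance Ir-193) / (abundance Ir-191) = n · 0.62700/0.37300.
n = 5.043 × 0.37300/0.62700 = 3.00 ≈ 3

3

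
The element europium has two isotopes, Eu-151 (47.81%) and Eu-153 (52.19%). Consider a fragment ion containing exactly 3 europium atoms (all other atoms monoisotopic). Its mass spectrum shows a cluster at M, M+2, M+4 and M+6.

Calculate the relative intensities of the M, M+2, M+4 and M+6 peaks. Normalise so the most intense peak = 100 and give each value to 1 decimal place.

Expanding (0.4781 + 0.5219)^3:
P(M) = 0.4781^3 = 0.109284
P(M+2) = 3 × 0.4781^2 × 0.5219^1 = 0.357887
P(M+4) = 3 × 0.4781^1 × 0.5219^2 = 0.390674
P(M+6) = 0.5219^3 = 0.142155
The M+4 peak is largest (0.390674); scaling to 100 gives 28.0 : 91.6 : 100.0 : 36.4.

28.0 : 91.6 : 100.0 : 36.4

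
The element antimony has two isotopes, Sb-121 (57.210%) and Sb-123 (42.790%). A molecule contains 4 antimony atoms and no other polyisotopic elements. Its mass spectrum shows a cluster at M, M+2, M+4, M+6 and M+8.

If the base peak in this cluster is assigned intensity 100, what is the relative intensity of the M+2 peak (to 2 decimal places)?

Binomial terms of (0.57210 + 0.42790)^4: M 0.1071, M+2 0.3205, M+4 0.3596, M+6 0.1793, M+8 0.0335 → M+4 is the base peak.
P(M+4) = C(4,2) × 0.57210^2 × 0.42790^2 = 6 × 0.32729841 × 0.18309841 = 0.359567 (base)
P(M+2) = C(4,1) × 0.57210^3 × 0.42790^1 = 4 × 0.18724742 × 0.4279 = 0.320493
Relative intensity = 0.320493 / 0.359567 × 100 = 89.13

89.13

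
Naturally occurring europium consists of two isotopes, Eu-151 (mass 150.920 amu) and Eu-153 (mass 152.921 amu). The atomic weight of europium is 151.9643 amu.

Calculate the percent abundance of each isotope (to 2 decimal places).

Let x be the fractional abundance of Eu-151; then Eu-153 has abundance 1 − x.
150.920·x + 152.921·(1 − x) = 151.9643
(150.920 − 152.921)·x = 151.9643 − 152.921
x = -0.9567 / -2.001 = 0.47811 → 47.81% Eu-151, 52.19% Eu-153.

Eu-151: 47.81%, Eu-153: 52.19%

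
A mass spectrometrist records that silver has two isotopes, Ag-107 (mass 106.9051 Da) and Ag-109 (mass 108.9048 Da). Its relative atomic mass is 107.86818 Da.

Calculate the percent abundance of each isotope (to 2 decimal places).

Ag-107: 51.84%, Ag-109: 48.16%

With x = fraction of Ag-107 (so Ag-109 is 1 − x):
106.9051·x + 108.9048·(1 − x) = 107.86818
(106.9051 − 108.9048)·x = 107.86818 − 108.9048
x = -1.03662 / -1.9997 = 0.51839 → 51.84% Ag-107, 48.16% Ag-109.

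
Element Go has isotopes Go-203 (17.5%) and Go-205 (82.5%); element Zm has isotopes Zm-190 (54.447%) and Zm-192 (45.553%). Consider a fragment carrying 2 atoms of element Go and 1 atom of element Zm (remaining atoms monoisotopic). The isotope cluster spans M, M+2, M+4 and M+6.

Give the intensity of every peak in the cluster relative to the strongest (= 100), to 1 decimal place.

Element Go pattern (n=2): 0.030625 : 0.28875 : 0.680625
Element Zm pattern (n=1): 0.54447 : 0.45553
Convolve the two distributions (both contribute in 2-u steps):
  M: 0.030625×0.54447 = 0.016674
  M+2: 0.030625×0.45553 + 0.28875×0.54447 = 0.171166
  M+4: 0.28875×0.45553 + 0.680625×0.54447 = 0.502114
  M+6: 0.680625×0.45553 = 0.310045
Scale to base peak (0.502114) = 100: 3.3 : 34.1 : 100.0 : 61.7

3.3 : 34.1 : 100.0 : 61.7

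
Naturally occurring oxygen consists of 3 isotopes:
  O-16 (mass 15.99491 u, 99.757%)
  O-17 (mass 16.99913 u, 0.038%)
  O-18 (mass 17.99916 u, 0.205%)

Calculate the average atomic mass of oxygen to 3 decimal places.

Weight each isotope mass by its fractional abundance: 0.99757 × 15.99491 + 0.00038 × 16.99913 + 0.00205 × 17.99916
= 15.956042 + 0.006460 + 0.036898 = 15.999400 u

15.999 u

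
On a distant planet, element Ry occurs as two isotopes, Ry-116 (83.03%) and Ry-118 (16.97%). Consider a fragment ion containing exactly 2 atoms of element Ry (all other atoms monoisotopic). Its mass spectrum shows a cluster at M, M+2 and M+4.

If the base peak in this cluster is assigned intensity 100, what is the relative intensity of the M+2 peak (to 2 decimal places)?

40.88

Term probabilities: M 0.6894, M+2 0.2818, M+4 0.0288. Base peak = M.
P(M) = C(2,0) × 0.8303^2 × 0.1697^0 = 1 × 0.68939809 × 1.0000 = 0.689398 (base)
P(M+2) = C(2,1) × 0.8303^1 × 0.1697^1 = 2 × 0.8303 × 0.1697 = 0.281804
Relative intensity = 0.281804 / 0.689398 × 100 = 40.88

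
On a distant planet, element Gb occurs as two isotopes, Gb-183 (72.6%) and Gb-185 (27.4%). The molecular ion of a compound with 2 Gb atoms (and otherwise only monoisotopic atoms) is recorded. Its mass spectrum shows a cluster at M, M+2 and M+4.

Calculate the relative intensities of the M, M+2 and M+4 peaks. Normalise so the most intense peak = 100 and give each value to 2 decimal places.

100.00 : 75.48 : 14.24

The 2 Gb atoms are independent, so intensities follow the terms of (0.726 + 0.274)^2.
P(M) = 0.726^2 = 0.527076
P(M+2) = 2 × 0.726^1 × 0.274^1 = 0.397848
P(M+4) = 0.274^2 = 0.075076
The M peak is largest (0.527076); scaling to 100 gives 100.00 : 75.48 : 14.24.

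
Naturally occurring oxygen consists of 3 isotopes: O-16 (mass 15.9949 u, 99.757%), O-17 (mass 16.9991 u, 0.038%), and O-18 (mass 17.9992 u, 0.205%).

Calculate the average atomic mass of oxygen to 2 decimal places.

16.00 u

Average mass = Σ (abundance × isotope mass) = 0.99757 × 15.9949 + 0.00038 × 16.9991 + 0.00205 × 17.9992
= 15.95603 + 0.00646 + 0.03690 = 15.99939 u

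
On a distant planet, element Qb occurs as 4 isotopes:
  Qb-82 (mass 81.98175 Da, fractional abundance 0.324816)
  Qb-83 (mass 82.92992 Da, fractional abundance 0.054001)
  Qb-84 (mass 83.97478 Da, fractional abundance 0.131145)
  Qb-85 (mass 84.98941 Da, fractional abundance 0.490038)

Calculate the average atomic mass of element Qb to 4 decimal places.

Average mass = Σ (abundance × isotope mass) = 0.324816 × 81.98175 + 0.054001 × 82.92992 + 0.131145 × 83.97478 + 0.490038 × 84.98941
= 26.628984 + 4.478299 + 11.012873 + 41.648040 = 83.768196 Da

83.7682 Da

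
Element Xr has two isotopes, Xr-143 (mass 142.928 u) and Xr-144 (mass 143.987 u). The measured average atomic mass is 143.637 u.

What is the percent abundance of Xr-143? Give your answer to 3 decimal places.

Writing the weighted mean with unknown fraction x of Xr-143:
142.928·x + 143.987·(1 − x) = 143.637
(142.928 − 143.987)·x = 143.637 − 143.987
x = -0.350 / -1.059 = 0.33050 → 33.050% Xr-143, 66.950% Xr-144.

33.050%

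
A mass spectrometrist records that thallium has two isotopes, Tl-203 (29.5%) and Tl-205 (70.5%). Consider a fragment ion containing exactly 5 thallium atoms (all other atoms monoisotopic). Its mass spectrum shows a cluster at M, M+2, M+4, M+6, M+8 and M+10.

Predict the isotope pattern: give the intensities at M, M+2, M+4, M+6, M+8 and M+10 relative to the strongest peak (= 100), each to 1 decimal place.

The 5 Tl atoms are independent, so intensities follow the terms of (0.295 + 0.705)^5.
P(M) = 0.295^5 = 0.002234
P(M+2) = 5 × 0.295^4 × 0.705^1 = 0.026696
P(M+4) = 10 × 0.295^3 × 0.705^2 = 0.127598
P(M+6) = 10 × 0.295^2 × 0.705^3 = 0.304938
P(M+8) = 5 × 0.295^1 × 0.705^4 = 0.364375
P(M+10) = 0.705^5 = 0.174159
The M+8 peak is largest (0.364375); scaling to 100 gives 0.6 : 7.3 : 35.0 : 83.7 : 100.0 : 47.8.

0.6 : 7.3 : 35.0 : 83.7 : 100.0 : 47.8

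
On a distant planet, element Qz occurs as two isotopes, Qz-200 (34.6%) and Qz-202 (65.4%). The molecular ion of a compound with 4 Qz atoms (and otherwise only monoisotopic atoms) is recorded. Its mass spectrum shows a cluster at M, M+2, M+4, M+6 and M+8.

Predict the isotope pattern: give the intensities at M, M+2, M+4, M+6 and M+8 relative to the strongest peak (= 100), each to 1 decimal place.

3.7 : 28.0 : 79.4 : 100.0 : 47.3

Each Qz atom is independently Qz-200 (p = 0.346) or Qz-202 (q = 0.654); the cluster is the binomial expansion (p + q)^4.
P(M) = 0.346^4 = 0.014332
P(M+2) = 4 × 0.346^3 × 0.654^1 = 0.108359
P(M+4) = 6 × 0.346^2 × 0.654^2 = 0.307227
P(M+6) = 4 × 0.346^1 × 0.654^3 = 0.387141
P(M+8) = 0.654^4 = 0.182941
The M+6 peak is largest (0.387141); scaling to 100 gives 3.7 : 28.0 : 79.4 : 100.0 : 47.3.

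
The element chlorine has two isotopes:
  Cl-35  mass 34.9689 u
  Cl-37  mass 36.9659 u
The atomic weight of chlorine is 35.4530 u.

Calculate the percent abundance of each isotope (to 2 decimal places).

Writing the weighted mean with unknown fraction x of Cl-35:
34.9689·x + 36.9659·(1 − x) = 35.4530
(34.9689 − 36.9659)·x = 35.4530 − 36.9659
x = -1.5129 / -1.9970 = 0.75759 → 75.76% Cl-35, 24.24% Cl-37.

Cl-35: 75.76%, Cl-37: 24.24%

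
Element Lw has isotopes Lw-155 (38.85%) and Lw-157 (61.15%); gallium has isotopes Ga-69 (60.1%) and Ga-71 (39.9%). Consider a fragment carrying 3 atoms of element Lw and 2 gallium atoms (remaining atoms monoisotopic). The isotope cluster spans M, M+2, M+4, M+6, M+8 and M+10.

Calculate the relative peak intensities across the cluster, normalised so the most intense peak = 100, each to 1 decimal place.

6.3 : 38.2 : 89.2 : 100.0 : 53.3 : 10.8

Element Lw pattern (n=3): 0.05863718 : 0.27688521 : 0.43581804 : 0.22865957
Gallium pattern (n=2): 0.361201 : 0.479598 : 0.159201
Convolve the two distributions (both contribute in 2-u steps):
  M: 0.05863718×0.361201 = 0.021180
  M+2: 0.05863718×0.479598 + 0.27688521×0.361201 = 0.128133
  M+4: 0.05863718×0.159201 + 0.27688521×0.479598 + 0.43581804×0.361201 = 0.299547
  M+6: 0.27688521×0.159201 + 0.43581804×0.479598 + 0.22865957×0.361201 = 0.335690
  M+8: 0.43581804×0.159201 + 0.22865957×0.479598 = 0.179047
  M+10: 0.22865957×0.159201 = 0.036403
Scale to base peak (0.335690) = 100: 6.3 : 38.2 : 89.2 : 100.0 : 53.3 : 10.8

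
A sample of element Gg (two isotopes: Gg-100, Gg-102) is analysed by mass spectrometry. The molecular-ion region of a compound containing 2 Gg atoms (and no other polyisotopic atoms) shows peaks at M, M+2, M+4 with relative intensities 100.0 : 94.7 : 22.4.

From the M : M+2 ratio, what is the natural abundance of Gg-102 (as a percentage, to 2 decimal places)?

32.13%

If p is the fraction of Gg that is Gg-100, then I(M+2)/I(M) = [C(2,1)·p^1·(1−p)] / p^2 = 2·(1−p)/p = 94.7/100.0 = 0.9470
(1−p)/p = 0.9470/2 = 0.4735  ⇒  p = 1/(1 + 0.4735) = 0.6787
Gg-100: 67.87%, Gg-102: 32.13%.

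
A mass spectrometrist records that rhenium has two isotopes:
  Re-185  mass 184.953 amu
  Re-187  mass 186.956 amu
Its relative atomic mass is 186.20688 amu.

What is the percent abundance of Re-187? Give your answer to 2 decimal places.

Writing the weighted mean with unknown fraction x of Re-185:
184.953·x + 186.956·(1 − x) = 186.20688
(184.953 − 186.956)·x = 186.20688 − 186.956
x = -0.74912 / -2.003 = 0.37400 → 37.40% Re-185, 62.60% Re-187.

62.60%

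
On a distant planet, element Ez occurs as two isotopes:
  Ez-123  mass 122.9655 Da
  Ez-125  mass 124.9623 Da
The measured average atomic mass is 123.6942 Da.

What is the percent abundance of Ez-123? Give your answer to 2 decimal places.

Writing the weighted mean with unknown fraction x of Ez-123:
122.9655·x + 124.9623·(1 − x) = 123.6942
(122.9655 − 124.9623)·x = 123.6942 − 124.9623
x = -1.2681 / -1.9968 = 0.63507 → 63.51% Ez-123, 36.49% Ez-125.

63.51%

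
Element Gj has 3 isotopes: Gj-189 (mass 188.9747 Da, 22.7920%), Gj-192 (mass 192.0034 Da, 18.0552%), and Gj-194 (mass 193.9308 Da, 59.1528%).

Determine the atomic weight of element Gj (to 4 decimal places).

The abundance-weighted mean is 0.227920 × 188.9747 + 0.180552 × 192.0034 + 0.591528 × 193.9308
= 43.07111 + 34.66660 + 114.71550 = 192.45321 Da

192.4532 Da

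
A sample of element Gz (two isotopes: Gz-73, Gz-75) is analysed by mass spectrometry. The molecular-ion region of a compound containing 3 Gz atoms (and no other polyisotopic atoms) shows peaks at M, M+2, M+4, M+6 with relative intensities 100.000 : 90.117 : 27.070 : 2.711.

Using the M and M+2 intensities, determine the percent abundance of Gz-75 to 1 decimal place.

23.1%

Let p = fractional abundance of Gz-73. I(M+2)/I(M) = [C(3,1)·p^2·(1−p)] / p^3 = 3·(1−p)/p = 90.117/100.000 = 0.9012
(1−p)/p = 0.9012/3 = 0.3004  ⇒  p = 1/(1 + 0.3004) = 0.7690
Gz-73: 76.9%, Gz-75: 23.1%.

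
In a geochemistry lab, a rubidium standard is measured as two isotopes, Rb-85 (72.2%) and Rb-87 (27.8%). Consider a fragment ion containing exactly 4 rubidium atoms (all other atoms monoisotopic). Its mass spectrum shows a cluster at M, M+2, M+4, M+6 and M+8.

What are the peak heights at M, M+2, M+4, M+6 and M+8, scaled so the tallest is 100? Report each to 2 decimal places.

64.93 : 100.00 : 57.76 : 14.83 : 1.43

Each Rb atom is independently Rb-85 (p = 0.722) or Rb-87 (q = 0.278); the cluster is the binomial expansion (p + q)^4.
P(M) = 0.722^4 = 0.271737
P(M+2) = 4 × 0.722^3 × 0.278^1 = 0.418520
P(M+4) = 6 × 0.722^2 × 0.278^2 = 0.241721
P(M+6) = 4 × 0.722^1 × 0.278^3 = 0.062049
P(M+8) = 0.278^4 = 0.005973
The M+2 peak is largest (0.418520); scaling to 100 gives 64.93 : 100.00 : 57.76 : 14.83 : 1.43.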